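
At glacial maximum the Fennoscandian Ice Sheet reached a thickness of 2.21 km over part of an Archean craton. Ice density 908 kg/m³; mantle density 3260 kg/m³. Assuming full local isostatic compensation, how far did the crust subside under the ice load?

In Airy isostatic equilibrium: the ice load ρ_ice t is balanced by mantle displaced below, ρ_m s.
s = t ρ_ice / ρ_m = 2.21 km × 908/3260 = 0.616 km.

0.616 km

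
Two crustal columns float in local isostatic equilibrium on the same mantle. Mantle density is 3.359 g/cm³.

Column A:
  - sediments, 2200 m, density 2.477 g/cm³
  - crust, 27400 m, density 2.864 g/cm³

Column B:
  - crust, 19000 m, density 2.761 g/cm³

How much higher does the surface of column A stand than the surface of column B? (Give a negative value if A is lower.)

For any compensation level in the mantle, the mantle terms cancel and isostasy reduces to e = (Σt_A − Σt_B) − (Σ(ρt)_A − Σ(ρt)_B) / ρ_m.
Σt_A = 29600 m; Σt_B = 19000 m; Σ(ρt)_A = 83923; Σ(ρt)_B = 52459 (in m·g/cm³).
e = (29600 − 19000) − (83923 − 52459) / 3.359 = 1230 m.

1230 m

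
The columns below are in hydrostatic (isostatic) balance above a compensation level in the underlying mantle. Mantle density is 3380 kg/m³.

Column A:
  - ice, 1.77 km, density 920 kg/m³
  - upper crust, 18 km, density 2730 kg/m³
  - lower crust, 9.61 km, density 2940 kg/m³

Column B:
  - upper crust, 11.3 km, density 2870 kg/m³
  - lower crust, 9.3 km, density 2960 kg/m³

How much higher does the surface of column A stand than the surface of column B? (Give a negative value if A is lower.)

3.14 km

For any compensation level in the mantle, the mantle terms cancel and isostasy reduces to e = (Σt_A − Σt_B) − (Σ(ρt)_A − Σ(ρt)_B) / ρ_m.
Σt_A = 29.38 km; Σt_B = 20.6 km; Σ(ρt)_A = 79021.8; Σ(ρt)_B = 59959 (in km·kg/m³).
e = (29.38 − 20.6) − (79021.8 − 59959) / 3380 = 3.14 km.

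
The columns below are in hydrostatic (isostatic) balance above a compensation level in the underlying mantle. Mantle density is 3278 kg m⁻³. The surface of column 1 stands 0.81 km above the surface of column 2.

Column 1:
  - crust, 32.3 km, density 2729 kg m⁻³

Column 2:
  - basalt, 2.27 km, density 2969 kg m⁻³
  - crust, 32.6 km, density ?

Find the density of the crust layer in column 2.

Take the compensation level at the base of the deeper column (depth z_c below the surface of column 1) and equate Σ ρ_i t_i down to z_c; mantle fills any gap and the z_c terms cancel.
Column 1: 32.3×2729 + (z_c − 32.3)×3278
Column 2: 0.81×0 + 2.27×2969 + 32.6×ρ + (z_c − 0.81 − 34.87)×3278
The z_c×3278 term appears on both sides and cancels. Collect the known terms of each column as K = Σ(ρt)_known − 3278 × (depth of known layers): K_1 = 88146.7 − 3278×32.3 = −17732.7; K_2 = 6739.63 − 3278×(0.81 + 34.87) = −110219.41.
Balance: K_1 = K_2 + 32.6×ρ, so ρ = (K_1 − K_2)/32.6 = 92486.7/32.6 = 2840 kg m⁻³.

2840 kg m⁻³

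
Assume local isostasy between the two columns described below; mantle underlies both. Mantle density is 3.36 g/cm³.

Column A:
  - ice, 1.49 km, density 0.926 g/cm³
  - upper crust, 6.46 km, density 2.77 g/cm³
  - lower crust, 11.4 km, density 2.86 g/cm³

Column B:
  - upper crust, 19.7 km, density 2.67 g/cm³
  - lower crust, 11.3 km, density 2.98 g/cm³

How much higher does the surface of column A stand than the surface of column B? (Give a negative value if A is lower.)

For any compensation level in the mantle, the mantle terms cancel and isostasy reduces to e = (Σt_A − Σt_B) − (Σ(ρt)_A − Σ(ρt)_B) / ρ_m.
Σt_A = 19.35 km; Σt_B = 31 km; Σ(ρt)_A = 51.87794; Σ(ρt)_B = 86.273 (in km·g/cm³).
e = (19.35 − 31) − (51.87794 − 86.273) / 3.36 = −1.41 km.

−1.41 km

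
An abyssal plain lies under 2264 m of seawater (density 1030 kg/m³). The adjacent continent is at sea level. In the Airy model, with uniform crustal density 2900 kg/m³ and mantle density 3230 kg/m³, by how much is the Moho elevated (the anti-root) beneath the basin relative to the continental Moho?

Balancing pressure at the compensation depth: replacing crust with seawater at the top is compensated by replacing crust with mantle at the base: d (ρ_c − ρ_w) = a (ρ_m − ρ_c).
a = d (ρ_c − ρ_w)/(ρ_m − ρ_c) = 2264 m × 1870/330 = 12800 m.

12800 m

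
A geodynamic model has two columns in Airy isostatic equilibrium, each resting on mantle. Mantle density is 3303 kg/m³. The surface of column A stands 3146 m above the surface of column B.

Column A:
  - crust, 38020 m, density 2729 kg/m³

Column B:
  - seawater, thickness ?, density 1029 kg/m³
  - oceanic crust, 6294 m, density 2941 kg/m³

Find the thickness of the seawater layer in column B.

Take the compensation level at the base of the deeper column (depth z_c below the surface of column A) and equate Σ ρ_i t_i down to z_c; mantle fills any gap and the z_c terms cancel.
Column A: 38020×2729 + (z_c − 38020)×3303
Column B: 3146×0 + x×1029 + 6294×2941 + (z_c − 3146 − 6294 − x)×3303
The z_c×3303 term appears on both sides and cancels. Collect the known terms of each column as K = Σ(ρt)_known − 3303 × (depth of known layers): K_A = 103756580 − 3303×38020 = −21823480; K_B = 18510654 − 3303×(3146 + 6294) = −12669666.
Balance: K_A = K_B − x×(3303 − 1029), so x = (K_B − K_A)/(3303 − 1029) = 9153810/2274 = 4030 m.

4030 m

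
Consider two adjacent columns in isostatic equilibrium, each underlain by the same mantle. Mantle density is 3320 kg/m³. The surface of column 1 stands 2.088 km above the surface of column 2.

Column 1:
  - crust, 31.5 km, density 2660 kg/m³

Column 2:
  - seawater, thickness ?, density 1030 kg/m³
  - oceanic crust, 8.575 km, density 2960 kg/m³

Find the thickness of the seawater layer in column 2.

Take the compensation level at the base of the deeper column (depth z_c below the surface of column 1) and equate Σ ρ_i t_i down to z_c; mantle fills any gap and the z_c terms cancel.
Column 1: 31.5×2660 + (z_c − 31.5)×3320
Column 2: 2.088×0 + x×1030 + 8.575×2960 + (z_c − 2.088 − 8.575 − x)×3320
The z_c×3320 term appears on both sides and cancels. Collect the known terms of each column as K = Σ(ρt)_known − 3320 × (depth of known layers): K_1 = 83790 − 3320×31.5 = −20790; K_2 = 25382 − 3320×(2.088 + 8.575) = −10019.16.
Balance: K_1 = K_2 − x×(3320 − 1030), so x = (K_2 − K_1)/(3320 − 1030) = 10770.8/2290 = 4.7 km.

4.7 km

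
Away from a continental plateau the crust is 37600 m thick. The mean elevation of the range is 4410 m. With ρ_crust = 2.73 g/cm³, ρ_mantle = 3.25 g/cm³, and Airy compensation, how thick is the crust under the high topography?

Root depth r = h ρ_c / (ρ_m − ρ_c) = 4410 m × 2.73 / 0.52 = 23150 m.
Total thickness = T + h + r = 37600 m + 4410 m + 23150 m = 65200 m.

65200 m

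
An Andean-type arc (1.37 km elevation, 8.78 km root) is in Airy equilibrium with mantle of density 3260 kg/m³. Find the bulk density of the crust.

2820 kg/m³

ρ_c h = (ρ_m − ρ_c) r → ρ_c (h + r) = ρ_m r → ρ_c = ρ_m r / (h + r).
ρ_c = 3260 × 8.78 km / (1.37 km + 8.78 km) = 2820 kg/m³.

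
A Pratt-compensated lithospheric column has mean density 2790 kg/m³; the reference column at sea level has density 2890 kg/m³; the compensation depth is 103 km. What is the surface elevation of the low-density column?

3.69 km

ρ_ref D = ρ (D + h) → h = D (ρ_ref − ρ)/ρ.
h = 103 km × (2890 − 2790)/2790 = 3.69 km.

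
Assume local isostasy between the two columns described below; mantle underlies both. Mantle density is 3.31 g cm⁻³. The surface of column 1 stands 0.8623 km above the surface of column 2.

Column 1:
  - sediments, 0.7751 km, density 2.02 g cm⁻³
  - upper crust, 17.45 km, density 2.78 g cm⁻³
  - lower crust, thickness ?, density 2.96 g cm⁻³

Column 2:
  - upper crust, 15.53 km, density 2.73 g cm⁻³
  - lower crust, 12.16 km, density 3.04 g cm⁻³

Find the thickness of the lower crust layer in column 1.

Take the compensation level at the base of the deeper column (depth z_c below the surface of column 1) and equate Σ ρ_i t_i down to z_c; mantle fills any gap and the z_c terms cancel.
Column 1: 0.7751×2.02 + 17.45×2.78 + x×2.96 + (z_c − 18.2251 − x)×3.31
Column 2: 0.8623×0 + 15.53×2.73 + 12.16×3.04 + (z_c − 0.8623 − 27.69)×3.31
The z_c×3.31 term appears on both sides and cancels. Collect the known terms of each column as K = Σ(ρt)_known − 3.31 × (depth of known layers): K_1 = 50.076702 − 3.31×18.2251 = −10.248379; K_2 = 79.3633 − 3.31×(0.8623 + 27.69) = −15.144813.
Balance: K_1 − x×(3.31 − 2.96) = K_2, so x = (K_1 − K_2)/(3.31 − 2.96) = 4.89643/0.35 = 14 km.

14 km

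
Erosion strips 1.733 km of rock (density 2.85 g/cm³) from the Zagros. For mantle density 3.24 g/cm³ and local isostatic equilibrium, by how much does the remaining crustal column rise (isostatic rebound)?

Unloading: uplift u = e ρ_c/ρ_m = 1.733 km × 2.85/3.24 = 1.52 km.

1.52 km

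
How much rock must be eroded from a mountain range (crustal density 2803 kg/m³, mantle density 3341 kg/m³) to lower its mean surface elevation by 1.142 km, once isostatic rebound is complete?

Net drop Δ = e − u = e − e ρ_c/ρ_m = e (ρ_m − ρ_c)/ρ_m.
e = Δ ρ_m/(ρ_m − ρ_c) = 1.142 km × 3341/538 = 7.09 km.

7.09 km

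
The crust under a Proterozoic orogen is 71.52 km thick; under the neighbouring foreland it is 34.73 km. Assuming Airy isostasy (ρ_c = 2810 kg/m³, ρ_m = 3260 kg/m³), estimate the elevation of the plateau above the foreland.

Excess crust Δ = 71.52 km − 34.73 km = 36.79 km, split between elevation h and root r with h + r = Δ.
Airy balance ρ_c h = (ρ_m − ρ_c) r gives r = h ρ_c/(ρ_m − ρ_c), so h (1 + ρ_c/(ρ_m − ρ_c)) = Δ, i.e. h = Δ (ρ_m − ρ_c)/ρ_m.
h = 36.79 km × 450/3260 = 5.08 km.

5.08 km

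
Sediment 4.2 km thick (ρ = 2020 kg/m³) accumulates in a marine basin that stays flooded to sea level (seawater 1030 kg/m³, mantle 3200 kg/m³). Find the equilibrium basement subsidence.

Submarine loading: the sediment displaces seawater, and the subsidence is in turn flooded, so s (ρ_m − ρ_w) = t (ρ_sed − ρ_w).
s = 4.2 km × (2020 − 1030) / (3200 − 1030) = 1.92 km.

1.92 km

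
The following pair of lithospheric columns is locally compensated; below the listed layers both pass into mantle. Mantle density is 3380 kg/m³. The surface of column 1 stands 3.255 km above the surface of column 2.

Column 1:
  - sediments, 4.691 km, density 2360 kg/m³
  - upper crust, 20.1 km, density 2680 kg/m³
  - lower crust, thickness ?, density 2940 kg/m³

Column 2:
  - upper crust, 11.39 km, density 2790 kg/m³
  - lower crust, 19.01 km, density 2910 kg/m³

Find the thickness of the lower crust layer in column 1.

17.7 km

Take the compensation level at the base of the deeper column (depth z_c below the surface of column 1) and equate Σ ρ_i t_i down to z_c; mantle fills any gap and the z_c terms cancel.
Column 1: 4.691×2360 + 20.1×2680 + x×2940 + (z_c − 24.791 − x)×3380
Column 2: 3.255×0 + 11.39×2790 + 19.01×2910 + (z_c − 3.255 − 30.4)×3380
The z_c×3380 term appears on both sides and cancels. Collect the known terms of each column as K = Σ(ρt)_known − 3380 × (depth of known layers): K_1 = 64938.76 − 3380×24.791 = −18854.82; K_2 = 87097.2 − 3380×(3.255 + 30.4) = −26656.7.
Balance: K_1 − x×(3380 − 2940) = K_2, so x = (K_1 − K_2)/(3380 − 2940) = 7801.88/440 = 17.7 km.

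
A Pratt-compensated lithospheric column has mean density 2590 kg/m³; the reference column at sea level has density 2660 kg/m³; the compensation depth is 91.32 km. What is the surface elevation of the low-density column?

ρ_ref D = ρ (D + h) → h = D (ρ_ref − ρ)/ρ.
h = 91.32 km × (2660 − 2590)/2590 = 2.47 km.

2.47 km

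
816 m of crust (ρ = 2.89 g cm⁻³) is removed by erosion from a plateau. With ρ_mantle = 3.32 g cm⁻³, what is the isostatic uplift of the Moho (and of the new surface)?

Unloading: uplift u = e ρ_c/ρ_m = 816 m × 2.89/3.32 = 710 m.

710 m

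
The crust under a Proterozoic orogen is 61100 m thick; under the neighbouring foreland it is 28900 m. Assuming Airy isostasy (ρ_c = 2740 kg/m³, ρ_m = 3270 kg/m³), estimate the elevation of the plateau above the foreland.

5220 m

Excess crust Δ = 61100 m − 28900 m = 32200 m, split between elevation h and root r with h + r = Δ.
Airy balance ρ_c h = (ρ_m − ρ_c) r gives r = h ρ_c/(ρ_m − ρ_c), so h (1 + ρ_c/(ρ_m − ρ_c)) = Δ, i.e. h = Δ (ρ_m − ρ_c)/ρ_m.
h = 32200 m × 530/3270 = 5220 m.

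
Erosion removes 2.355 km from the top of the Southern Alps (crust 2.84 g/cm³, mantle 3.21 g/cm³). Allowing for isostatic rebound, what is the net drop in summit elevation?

Rebound u = e ρ_c/ρ_m = 2.355 km × 2.84/3.21 = 2.084 km.
Net surface drop = e − u = 2.355 km − 2.084 km = e (ρ_m − ρ_c)/ρ_m = 0.271 km.

0.271 km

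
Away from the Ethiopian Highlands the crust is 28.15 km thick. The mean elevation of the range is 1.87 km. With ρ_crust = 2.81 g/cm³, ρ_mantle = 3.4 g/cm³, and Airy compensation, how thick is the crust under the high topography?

Root depth r = h ρ_c / (ρ_m − ρ_c) = 1.87 km × 2.81 / 0.59 = 8.906 km.
Total thickness = T + h + r = 28.15 km + 1.87 km + 8.906 km = 38.9 km.

38.9 km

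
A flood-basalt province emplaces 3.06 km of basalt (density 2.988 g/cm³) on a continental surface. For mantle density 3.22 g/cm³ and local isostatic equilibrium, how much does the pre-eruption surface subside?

2.84 km

Subaerial loading: s = t ρ_load / ρ_m.
s = 3.06 km × 2.988/3.22 = 2.84 km.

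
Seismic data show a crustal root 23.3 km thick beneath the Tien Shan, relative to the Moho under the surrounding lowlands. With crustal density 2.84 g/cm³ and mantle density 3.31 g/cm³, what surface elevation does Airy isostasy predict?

In Airy isostatic equilibrium: ρ_c h = (ρ_m − ρ_c) r.
h = r (ρ_m − ρ_c) / ρ_c = 23.3 km × (3.31 − 2.84) / 2.84 = 3.86 km.

3.86 km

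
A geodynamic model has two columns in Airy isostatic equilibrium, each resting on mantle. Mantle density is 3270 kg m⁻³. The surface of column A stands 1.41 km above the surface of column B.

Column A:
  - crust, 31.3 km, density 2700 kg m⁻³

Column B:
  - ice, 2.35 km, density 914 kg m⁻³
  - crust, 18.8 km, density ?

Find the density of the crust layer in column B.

2860 kg m⁻³

Take the compensation level at the base of the deeper column (depth z_c below the surface of column A) and equate Σ ρ_i t_i down to z_c; mantle fills any gap and the z_c terms cancel.
Column A: 31.3×2700 + (z_c − 31.3)×3270
Column B: 1.41×0 + 2.35×914 + 18.8×ρ + (z_c − 1.41 − 21.15)×3270
The z_c×3270 term appears on both sides and cancels. Collect the known terms of each column as K = Σ(ρt)_known − 3270 × (depth of known layers): K_A = 84510 − 3270×31.3 = −17841; K_B = 2147.9 − 3270×(1.41 + 21.15) = −71623.3.
Balance: K_A = K_B + 18.8×ρ, so ρ = (K_A − K_B)/18.8 = 53782.3/18.8 = 2860 kg m⁻³.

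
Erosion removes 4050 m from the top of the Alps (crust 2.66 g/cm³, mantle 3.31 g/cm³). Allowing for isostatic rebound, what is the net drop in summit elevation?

795 m

Rebound u = e ρ_c/ρ_m = 4050 m × 2.66/3.31 = 3255 m.
Net surface drop = e − u = 4050 m − 3255 m = e (ρ_m − ρ_c)/ρ_m = 795 m.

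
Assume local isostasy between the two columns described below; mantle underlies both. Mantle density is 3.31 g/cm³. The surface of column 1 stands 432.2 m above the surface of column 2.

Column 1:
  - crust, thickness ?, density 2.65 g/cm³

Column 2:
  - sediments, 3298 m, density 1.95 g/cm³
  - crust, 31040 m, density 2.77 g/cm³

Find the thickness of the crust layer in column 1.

Take the compensation level at the base of the deeper column (depth z_c below the surface of column 1) and equate Σ ρ_i t_i down to z_c; mantle fills any gap and the z_c terms cancel.
Column 1: x×2.65 + (z_c − 0 − x)×3.31
Column 2: 432.2×0 + 3298×1.95 + 31040×2.77 + (z_c − 432.2 − 34338)×3.31
The z_c×3.31 term appears on both sides and cancels. Collect the known terms of each column as K = Σ(ρt)_known − 3.31 × (depth of known layers): K_1 = 0 − 3.31×0 = 0; K_2 = 92411.9 − 3.31×(432.2 + 34338) = −22677.462.
Balance: K_1 − x×(3.31 − 2.65) = K_2, so x = (K_1 − K_2)/(3.31 − 2.65) = 22677.5/0.66 = 34400 m.

34400 m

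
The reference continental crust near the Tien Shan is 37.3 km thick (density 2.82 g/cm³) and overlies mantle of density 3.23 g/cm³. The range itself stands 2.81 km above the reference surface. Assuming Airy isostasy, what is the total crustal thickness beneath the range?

59.4 km

Root depth r = h ρ_c / (ρ_m − ρ_c) = 2.81 km × 2.82 / 0.41 = 19.33 km.
Total thickness = T + h + r = 37.3 km + 2.81 km + 19.33 km = 59.4 km.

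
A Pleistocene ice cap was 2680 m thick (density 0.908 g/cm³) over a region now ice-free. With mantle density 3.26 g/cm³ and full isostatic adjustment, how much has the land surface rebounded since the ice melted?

Removing the load lets mantle flow back in; uplift u satisfies ρ_ice t = ρ_m u.
u = t ρ_ice/ρ_m = 2680 m × 0.908/3.26 = 746 m.

746 m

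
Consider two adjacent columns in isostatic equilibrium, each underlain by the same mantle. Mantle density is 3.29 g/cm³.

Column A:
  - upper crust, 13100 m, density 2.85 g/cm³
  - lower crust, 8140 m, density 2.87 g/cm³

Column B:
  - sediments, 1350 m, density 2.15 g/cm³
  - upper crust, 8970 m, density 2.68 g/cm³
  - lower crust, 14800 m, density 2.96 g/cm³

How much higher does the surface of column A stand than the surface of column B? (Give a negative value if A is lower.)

For any compensation level in the mantle, the mantle terms cancel and isostasy reduces to e = (Σt_A − Σt_B) − (Σ(ρt)_A − Σ(ρt)_B) / ρ_m.
Σt_A = 21240 m; Σt_B = 25120 m; Σ(ρt)_A = 60696.8; Σ(ρt)_B = 70750.1 (in m·g/cm³).
e = (21240 − 25120) − (60696.8 − 70750.1) / 3.29 = −824 m.

−824 m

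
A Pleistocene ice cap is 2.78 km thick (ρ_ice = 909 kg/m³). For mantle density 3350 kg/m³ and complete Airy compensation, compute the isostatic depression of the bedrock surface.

Equating mass per unit area of the two columns: the ice load ρ_ice t is balanced by mantle displaced below, ρ_m s.
s = t ρ_ice / ρ_m = 2.78 km × 909/3350 = 0.754 km.

0.754 km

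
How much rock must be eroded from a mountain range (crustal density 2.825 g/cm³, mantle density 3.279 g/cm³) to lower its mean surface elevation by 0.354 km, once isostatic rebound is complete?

Net drop Δ = e − u = e − e ρ_c/ρ_m = e (ρ_m − ρ_c)/ρ_m.
e = Δ ρ_m/(ρ_m − ρ_c) = 0.354 km × 3.279/0.454 = 2.56 km.

2.56 km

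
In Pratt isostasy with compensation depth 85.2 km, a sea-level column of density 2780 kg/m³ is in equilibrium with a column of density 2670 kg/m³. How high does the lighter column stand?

ρ_ref D = ρ (D + h) → h = D (ρ_ref − ρ)/ρ.
h = 85.2 km × (2780 − 2670)/2670 = 3.51 km.

3.51 km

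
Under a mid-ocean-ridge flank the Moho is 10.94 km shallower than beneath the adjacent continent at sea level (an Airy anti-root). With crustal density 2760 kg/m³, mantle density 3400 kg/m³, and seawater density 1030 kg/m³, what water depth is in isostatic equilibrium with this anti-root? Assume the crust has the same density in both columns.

Replacing a thickness d of crust by seawater at the top must be balanced by replacing crust with mantle at the base: d (ρ_c − ρ_w) = a (ρ_m − ρ_c).
d = a (ρ_m − ρ_c)/(ρ_c − ρ_w) = 10.94 km × 640/1730 = 4.05 km.

4.05 km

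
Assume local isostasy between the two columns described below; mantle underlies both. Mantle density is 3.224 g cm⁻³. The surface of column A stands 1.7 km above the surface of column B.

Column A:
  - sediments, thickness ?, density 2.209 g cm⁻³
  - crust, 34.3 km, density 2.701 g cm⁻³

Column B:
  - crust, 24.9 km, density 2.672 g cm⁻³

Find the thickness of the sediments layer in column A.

1.27 km

Take the compensation level at the base of the deeper column (depth z_c below the surface of column A) and equate Σ ρ_i t_i down to z_c; mantle fills any gap and the z_c terms cancel.
Column A: x×2.209 + 34.3×2.701 + (z_c − 34.3 − x)×3.224
Column B: 1.7×0 + 24.9×2.672 + (z_c − 1.7 − 24.9)×3.224
The z_c×3.224 term appears on both sides and cancels. Collect the known terms of each column as K = Σ(ρt)_known − 3.224 × (depth of known layers): K_A = 92.6443 − 3.224×34.3 = −17.9389; K_B = 66.5328 − 3.224×(1.7 + 24.9) = −19.2256.
Balance: K_A − x×(3.224 − 2.209) = K_B, so x = (K_A − K_B)/(3.224 − 2.209) = 1.2867/1.015 = 1.27 km.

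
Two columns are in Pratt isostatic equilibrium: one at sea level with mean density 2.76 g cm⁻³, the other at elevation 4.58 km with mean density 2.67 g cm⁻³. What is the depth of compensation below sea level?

136 km

ρ_ref D = ρ (D + h) → D (ρ_ref − ρ) = ρ h.
D = ρ h/(ρ_ref − ρ) = 2.67 × 4.58 km/(2.76 − 2.67) = 136 km.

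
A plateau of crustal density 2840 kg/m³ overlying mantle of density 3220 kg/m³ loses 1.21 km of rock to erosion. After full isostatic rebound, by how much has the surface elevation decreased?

Rebound u = e ρ_c/ρ_m = 1.21 km × 2840/3220 = 1.067 km.
Net surface drop = e − u = 1.21 km − 1.067 km = e (ρ_m − ρ_c)/ρ_m = 0.143 km.

0.143 km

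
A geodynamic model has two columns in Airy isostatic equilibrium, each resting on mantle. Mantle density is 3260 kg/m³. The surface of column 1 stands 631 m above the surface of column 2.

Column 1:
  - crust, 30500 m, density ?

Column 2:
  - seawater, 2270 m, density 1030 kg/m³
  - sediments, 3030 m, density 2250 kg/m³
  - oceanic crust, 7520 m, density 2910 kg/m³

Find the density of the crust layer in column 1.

Take the compensation level at the base of the deeper column (depth z_c below the surface of column 1) and equate Σ ρ_i t_i down to z_c; mantle fills any gap and the z_c terms cancel.
Column 1: 30500×ρ + (z_c − 30500)×3260
Column 2: 631×0 + 2270×1030 + 3030×2250 + 7520×2910 + (z_c − 631 − 12820)×3260
The z_c×3260 term appears on both sides and cancels. Collect the known terms of each column as K = Σ(ρt)_known − 3260 × (depth of known layers): K_1 = 0 − 3260×30500 = −99430000; K_2 = 31038800 − 3260×(631 + 12820) = −12811460.
Balance: K_1 + 30500×ρ = K_2, so ρ = (K_2 − K_1)/30500 = 86618500/30500 = 2840 kg/m³.

2840 kg/m³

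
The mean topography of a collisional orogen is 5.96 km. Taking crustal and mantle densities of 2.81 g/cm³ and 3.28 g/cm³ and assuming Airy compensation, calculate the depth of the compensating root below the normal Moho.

Balancing pressure at the compensation depth: the weight of the topography is balanced by the buoyancy of the root, ρ_c h = (ρ_m − ρ_c) r.
r = h · ρ_c / (ρ_m − ρ_c) = 5.96 km × 2.81 / (3.28 − 2.81) = 35.6 km.

35.6 km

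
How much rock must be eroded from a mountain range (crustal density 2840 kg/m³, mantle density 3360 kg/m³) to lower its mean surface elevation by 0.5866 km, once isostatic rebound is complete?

3.79 km

Net drop Δ = e − u = e − e ρ_c/ρ_m = e (ρ_m − ρ_c)/ρ_m.
e = Δ ρ_m/(ρ_m − ρ_c) = 0.5866 km × 3360/520 = 3.79 km.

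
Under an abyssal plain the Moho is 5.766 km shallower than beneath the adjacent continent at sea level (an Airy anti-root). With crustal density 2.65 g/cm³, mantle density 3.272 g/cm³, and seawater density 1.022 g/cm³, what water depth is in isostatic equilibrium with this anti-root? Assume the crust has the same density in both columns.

Replacing a thickness d of crust by seawater at the top must be balanced by replacing crust with mantle at the base: d (ρ_c − ρ_w) = a (ρ_m − ρ_c).
d = a (ρ_m − ρ_c)/(ρ_c − ρ_w) = 5.766 km × 0.622/1.628 = 2.2 km.

2.2 km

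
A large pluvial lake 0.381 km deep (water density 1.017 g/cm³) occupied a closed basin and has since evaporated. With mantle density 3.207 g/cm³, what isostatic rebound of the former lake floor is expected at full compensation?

u = d ρ_w/ρ_m = 0.381 km × 1.017/3.207 = 0.121 km.

0.121 km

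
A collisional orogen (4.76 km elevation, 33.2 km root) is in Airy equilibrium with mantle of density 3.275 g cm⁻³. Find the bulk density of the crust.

ρ_c h = (ρ_m − ρ_c) r → ρ_c (h + r) = ρ_m r → ρ_c = ρ_m r / (h + r).
ρ_c = 3.275 × 33.2 km / (4.76 km + 33.2 km) = 2.86 g cm⁻³.

2.86 g cm⁻³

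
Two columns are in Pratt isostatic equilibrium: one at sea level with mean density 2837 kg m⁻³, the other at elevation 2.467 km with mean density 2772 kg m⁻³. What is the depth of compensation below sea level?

ρ_ref D = ρ (D + h) → D (ρ_ref − ρ) = ρ h.
D = ρ h/(ρ_ref − ρ) = 2772 × 2.467 km/(2837 − 2772) = 105 km.

105 km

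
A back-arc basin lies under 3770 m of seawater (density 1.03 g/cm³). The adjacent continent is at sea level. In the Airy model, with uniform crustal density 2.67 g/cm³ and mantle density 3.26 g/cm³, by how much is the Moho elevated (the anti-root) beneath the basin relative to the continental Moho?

Balancing pressure at the compensation depth: replacing crust with seawater at the top is compensated by replacing crust with mantle at the base: d (ρ_c − ρ_w) = a (ρ_m − ρ_c).
a = d (ρ_c − ρ_w)/(ρ_m − ρ_c) = 3770 m × 1.64/0.59 = 10500 m.

10500 m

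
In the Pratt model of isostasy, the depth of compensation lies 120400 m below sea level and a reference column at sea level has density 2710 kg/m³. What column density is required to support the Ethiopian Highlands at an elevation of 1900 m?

Pratt balance: ρ_ref D = ρ (D + h).
ρ = ρ_ref D/(D + h) = 2710 × 120400 m/(120400 m + 1900 m) = 2670 kg/m³.

2670 kg/m³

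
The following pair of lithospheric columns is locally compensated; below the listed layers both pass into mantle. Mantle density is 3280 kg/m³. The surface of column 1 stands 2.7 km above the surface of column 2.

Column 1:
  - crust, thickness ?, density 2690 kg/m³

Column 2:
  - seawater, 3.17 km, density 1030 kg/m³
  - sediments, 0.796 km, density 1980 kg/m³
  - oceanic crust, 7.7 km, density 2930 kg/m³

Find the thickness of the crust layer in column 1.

33.4 km

Take the compensation level at the base of the deeper column (depth z_c below the surface of column 1) and equate Σ ρ_i t_i down to z_c; mantle fills any gap and the z_c terms cancel.
Column 1: x×2690 + (z_c − 0 − x)×3280
Column 2: 2.7×0 + 3.17×1030 + 0.796×1980 + 7.7×2930 + (z_c − 2.7 − 11.666)×3280
The z_c×3280 term appears on both sides and cancels. Collect the known terms of each column as K = Σ(ρt)_known − 3280 × (depth of known layers): K_1 = 0 − 3280×0 = 0; K_2 = 27402.18 − 3280×(2.7 + 11.666) = −19718.3.
Balance: K_1 − x×(3280 − 2690) = K_2, so x = (K_1 − K_2)/(3280 − 2690) = 19718.3/590 = 33.4 km.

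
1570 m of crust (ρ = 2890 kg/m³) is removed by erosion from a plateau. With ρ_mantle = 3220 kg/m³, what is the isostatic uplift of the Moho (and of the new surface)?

Unloading: uplift u = e ρ_c/ρ_m = 1570 m × 2890/3220 = 1410 m.

1410 m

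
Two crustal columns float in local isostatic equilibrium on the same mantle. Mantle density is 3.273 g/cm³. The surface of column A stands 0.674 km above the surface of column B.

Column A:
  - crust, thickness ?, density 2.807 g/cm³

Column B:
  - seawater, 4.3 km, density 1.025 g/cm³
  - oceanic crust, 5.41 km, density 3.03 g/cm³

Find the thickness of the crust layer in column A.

Take the compensation level at the base of the deeper column (depth z_c below the surface of column A) and equate Σ ρ_i t_i down to z_c; mantle fills any gap and the z_c terms cancel.
Column A: x×2.807 + (z_c − 0 − x)×3.273
Column B: 0.674×0 + 4.3×1.025 + 5.41×3.03 + (z_c − 0.674 − 9.71)×3.273
The z_c×3.273 term appears on both sides and cancels. Collect the known terms of each column as K = Σ(ρt)_known − 3.273 × (depth of known layers): K_A = 0 − 3.273×0 = 0; K_B = 20.7998 − 3.273×(0.674 + 9.71) = −13.187032.
Balance: K_A − x×(3.273 − 2.807) = K_B, so x = (K_A − K_B)/(3.273 − 2.807) = 13.187/0.466 = 28.3 km.

28.3 km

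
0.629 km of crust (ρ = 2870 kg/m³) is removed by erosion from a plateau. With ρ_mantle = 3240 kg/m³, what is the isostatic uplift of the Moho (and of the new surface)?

Unloading: uplift u = e ρ_c/ρ_m = 0.629 km × 2870/3240 = 0.557 km.

0.557 km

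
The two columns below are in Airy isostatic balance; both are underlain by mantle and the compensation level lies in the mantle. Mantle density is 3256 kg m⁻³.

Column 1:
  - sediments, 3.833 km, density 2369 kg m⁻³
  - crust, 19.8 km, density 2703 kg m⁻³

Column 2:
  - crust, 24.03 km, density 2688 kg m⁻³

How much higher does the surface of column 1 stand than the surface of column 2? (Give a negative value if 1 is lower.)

0.215 km

For any compensation level in the mantle, the mantle terms cancel and isostasy reduces to e = (Σt_1 − Σt_2) − (Σ(ρt)_1 − Σ(ρt)_2) / ρ_m.
Σt_1 = 23.633 km; Σt_2 = 24.03 km; Σ(ρt)_1 = 62599.777; Σ(ρt)_2 = 64592.64 (in km·kg m⁻³).
e = (23.633 − 24.03) − (62599.777 − 64592.64) / 3256 = 0.215 km.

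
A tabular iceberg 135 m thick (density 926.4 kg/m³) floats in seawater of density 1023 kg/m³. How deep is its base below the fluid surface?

122 m

Draft d = t ρ_obj/ρ_fluid = 135 m × 926.4/1023 = 122 m.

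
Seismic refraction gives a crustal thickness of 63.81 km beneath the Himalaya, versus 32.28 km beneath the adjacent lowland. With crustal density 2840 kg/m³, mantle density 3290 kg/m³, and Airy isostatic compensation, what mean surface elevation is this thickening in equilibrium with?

Excess crust Δ = 63.81 km − 32.28 km = 31.53 km, split between elevation h and root r with h + r = Δ.
Airy balance ρ_c h = (ρ_m − ρ_c) r gives r = h ρ_c/(ρ_m − ρ_c), so h (1 + ρ_c/(ρ_m − ρ_c)) = Δ, i.e. h = Δ (ρ_m − ρ_c)/ρ_m.
h = 31.53 km × 450/3290 = 4.31 km.

4.31 km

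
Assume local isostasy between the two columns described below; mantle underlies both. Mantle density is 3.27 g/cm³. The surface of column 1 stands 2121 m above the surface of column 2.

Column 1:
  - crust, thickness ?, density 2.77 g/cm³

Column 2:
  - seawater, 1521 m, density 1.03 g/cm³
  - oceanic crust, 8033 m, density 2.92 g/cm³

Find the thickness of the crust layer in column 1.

Take the compensation level at the base of the deeper column (depth z_c below the surface of column 1) and equate Σ ρ_i t_i down to z_c; mantle fills any gap and the z_c terms cancel.
Column 1: x×2.77 + (z_c − 0 − x)×3.27
Column 2: 2121×0 + 1521×1.03 + 8033×2.92 + (z_c − 2121 − 9554)×3.27
The z_c×3.27 term appears on both sides and cancels. Collect the known terms of each column as K = Σ(ρt)_known − 3.27 × (depth of known layers): K_1 = 0 − 3.27×0 = 0; K_2 = 25022.99 − 3.27×(2121 + 9554) = −13154.26.
Balance: K_1 − x×(3.27 − 2.77) = K_2, so x = (K_1 − K_2)/(3.27 − 2.77) = 13154.3/0.5 = 26300 m.

26300 m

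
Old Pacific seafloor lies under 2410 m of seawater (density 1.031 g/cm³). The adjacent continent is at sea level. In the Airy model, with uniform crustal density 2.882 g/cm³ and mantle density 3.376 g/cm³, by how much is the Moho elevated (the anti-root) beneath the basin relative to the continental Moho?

9030 m

Isostatic balance requires: replacing crust with seawater at the top is compensated by replacing crust with mantle at the base: d (ρ_c − ρ_w) = a (ρ_m − ρ_c).
a = d (ρ_c − ρ_w)/(ρ_m − ρ_c) = 2410 m × 1.851/0.494 = 9030 m.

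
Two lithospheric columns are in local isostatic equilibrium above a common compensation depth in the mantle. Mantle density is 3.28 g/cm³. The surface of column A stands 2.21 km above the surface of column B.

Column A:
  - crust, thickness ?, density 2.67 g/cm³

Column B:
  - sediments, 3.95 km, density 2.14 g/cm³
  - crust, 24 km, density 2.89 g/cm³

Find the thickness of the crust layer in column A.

Take the compensation level at the base of the deeper column (depth z_c below the surface of column A) and equate Σ ρ_i t_i down to z_c; mantle fills any gap and the z_c terms cancel.
Column A: x×2.67 + (z_c − 0 − x)×3.28
Column B: 2.21×0 + 3.95×2.14 + 24×2.89 + (z_c − 2.21 − 27.95)×3.28
The z_c×3.28 term appears on both sides and cancels. Collect the known terms of each column as K = Σ(ρt)_known − 3.28 × (depth of known layers): K_A = 0 − 3.28×0 = 0; K_B = 77.813 − 3.28×(2.21 + 27.95) = −21.1118.
Balance: K_A − x×(3.28 − 2.67) = K_B, so x = (K_A − K_B)/(3.28 − 2.67) = 21.1118/0.61 = 34.6 km.

34.6 km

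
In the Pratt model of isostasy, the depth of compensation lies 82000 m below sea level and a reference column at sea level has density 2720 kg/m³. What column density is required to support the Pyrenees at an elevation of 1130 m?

2680 kg/m³

Pratt balance: ρ_ref D = ρ (D + h).
ρ = ρ_ref D/(D + h) = 2720 × 82000 m/(82000 m + 1130 m) = 2680 kg/m³.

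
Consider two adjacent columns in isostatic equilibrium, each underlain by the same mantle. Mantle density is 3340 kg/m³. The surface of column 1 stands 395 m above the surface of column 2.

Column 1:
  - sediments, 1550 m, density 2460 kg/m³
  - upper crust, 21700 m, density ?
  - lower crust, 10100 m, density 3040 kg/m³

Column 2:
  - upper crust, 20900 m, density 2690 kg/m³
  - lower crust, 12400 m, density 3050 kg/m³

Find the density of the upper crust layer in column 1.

2690 kg/m³

Take the compensation level at the base of the deeper column (depth z_c below the surface of column 1) and equate Σ ρ_i t_i down to z_c; mantle fills any gap and the z_c terms cancel.
Column 1: 1550×2460 + 21700×ρ + 10100×3040 + (z_c − 33350)×3340
Column 2: 395×0 + 20900×2690 + 12400×3050 + (z_c − 395 − 33300)×3340
The z_c×3340 term appears on both sides and cancels. Collect the known terms of each column as K = Σ(ρt)_known − 3340 × (depth of known layers): K_1 = 34517000 − 3340×33350 = −76872000; K_2 = 94041000 − 3340×(395 + 33300) = −18500300.
Balance: K_1 + 21700×ρ = K_2, so ρ = (K_2 − K_1)/21700 = 58371700/21700 = 2690 kg/m³.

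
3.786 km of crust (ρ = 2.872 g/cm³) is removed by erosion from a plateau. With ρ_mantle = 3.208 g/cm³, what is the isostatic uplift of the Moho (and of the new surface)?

3.39 km

Unloading: uplift u = e ρ_c/ρ_m = 3.786 km × 2.872/3.208 = 3.39 km.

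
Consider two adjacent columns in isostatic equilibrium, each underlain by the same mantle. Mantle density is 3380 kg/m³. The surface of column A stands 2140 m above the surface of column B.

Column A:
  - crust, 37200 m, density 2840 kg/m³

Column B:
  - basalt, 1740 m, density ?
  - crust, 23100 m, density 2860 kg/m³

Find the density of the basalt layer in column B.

Take the compensation level at the base of the deeper column (depth z_c below the surface of column A) and equate Σ ρ_i t_i down to z_c; mantle fills any gap and the z_c terms cancel.
Column A: 37200×2840 + (z_c − 37200)×3380
Column B: 2140×0 + 1740×ρ + 23100×2860 + (z_c − 2140 − 24840)×3380
The z_c×3380 term appears on both sides and cancels. Collect the known terms of each column as K = Σ(ρt)_known − 3380 × (depth of known layers): K_A = 105648000 − 3380×37200 = −20088000; K_B = 66066000 − 3380×(2140 + 24840) = −25126400.
Balance: K_A = K_B + 1740×ρ, so ρ = (K_A − K_B)/1740 = 5038400/1740 = 2900 kg/m³.

2900 kg/m³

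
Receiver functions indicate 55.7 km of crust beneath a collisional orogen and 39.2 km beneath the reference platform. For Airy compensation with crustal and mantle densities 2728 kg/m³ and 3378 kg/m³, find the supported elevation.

Excess crust Δ = 55.7 km − 39.2 km = 16.5 km, split between elevation h and root r with h + r = Δ.
Airy balance ρ_c h = (ρ_m − ρ_c) r gives r = h ρ_c/(ρ_m − ρ_c), so h (1 + ρ_c/(ρ_m − ρ_c)) = Δ, i.e. h = Δ (ρ_m − ρ_c)/ρ_m.
h = 16.5 km × 650/3378 = 3.17 km.

3.17 km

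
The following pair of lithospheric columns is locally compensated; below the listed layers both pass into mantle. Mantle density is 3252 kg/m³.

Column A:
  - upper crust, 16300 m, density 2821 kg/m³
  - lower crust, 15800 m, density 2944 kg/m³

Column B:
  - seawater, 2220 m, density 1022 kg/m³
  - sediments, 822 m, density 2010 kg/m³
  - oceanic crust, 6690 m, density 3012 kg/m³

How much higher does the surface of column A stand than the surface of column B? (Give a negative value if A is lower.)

For any compensation level in the mantle, the mantle terms cancel and isostasy reduces to e = (Σt_A − Σt_B) − (Σ(ρt)_A − Σ(ρt)_B) / ρ_m.
Σt_A = 32100 m; Σt_B = 9732 m; Σ(ρt)_A = 92497500; Σ(ρt)_B = 24071340 (in m·kg/m³).
e = (32100 − 9732) − (92497500 − 24071340) / 3252 = 1330 m.

1330 m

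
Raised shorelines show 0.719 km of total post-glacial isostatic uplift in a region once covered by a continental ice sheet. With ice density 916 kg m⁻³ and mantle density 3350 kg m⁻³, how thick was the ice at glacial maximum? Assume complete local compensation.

u = t ρ_ice/ρ_m → t = u ρ_m/ρ_ice = 0.719 km × 3350/916 = 2.63 km.

2.63 km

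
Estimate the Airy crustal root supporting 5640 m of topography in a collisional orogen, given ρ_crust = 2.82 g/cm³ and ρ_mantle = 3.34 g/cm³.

Equating mass per unit area of the two columns: the weight of the topography is balanced by the buoyancy of the root, ρ_c h = (ρ_m − ρ_c) r.
r = h · ρ_c / (ρ_m − ρ_c) = 5640 m × 2.82 / (3.34 − 2.82) = 30600 m.

30600 m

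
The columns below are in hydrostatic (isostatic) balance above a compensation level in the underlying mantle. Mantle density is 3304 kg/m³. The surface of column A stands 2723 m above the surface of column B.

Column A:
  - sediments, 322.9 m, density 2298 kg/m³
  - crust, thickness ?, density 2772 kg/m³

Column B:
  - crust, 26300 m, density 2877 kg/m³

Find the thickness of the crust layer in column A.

37400 m

Take the compensation level at the base of the deeper column (depth z_c below the surface of column A) and equate Σ ρ_i t_i down to z_c; mantle fills any gap and the z_c terms cancel.
Column A: 322.9×2298 + x×2772 + (z_c − 322.9 − x)×3304
Column B: 2723×0 + 26300×2877 + (z_c − 2723 − 26300)×3304
The z_c×3304 term appears on both sides and cancels. Collect the known terms of each column as K = Σ(ρt)_known − 3304 × (depth of known layers): K_A = 742024.2 − 3304×322.9 = −324837.4; K_B = 75665100 − 3304×(2723 + 26300) = −20226892.
Balance: K_A − x×(3304 − 2772) = K_B, so x = (K_A − K_B)/(3304 − 2772) = 19902100/532 = 37400 m.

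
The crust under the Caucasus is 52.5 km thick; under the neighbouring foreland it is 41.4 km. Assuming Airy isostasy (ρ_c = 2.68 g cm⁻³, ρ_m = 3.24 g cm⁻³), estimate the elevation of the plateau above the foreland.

1.92 km

Excess crust Δ = 52.5 km − 41.4 km = 11.1 km, split between elevation h and root r with h + r = Δ.
Airy balance ρ_c h = (ρ_m − ρ_c) r gives r = h ρ_c/(ρ_m − ρ_c), so h (1 + ρ_c/(ρ_m − ρ_c)) = Δ, i.e. h = Δ (ρ_m − ρ_c)/ρ_m.
h = 11.1 km × 0.56/3.24 = 1.92 km.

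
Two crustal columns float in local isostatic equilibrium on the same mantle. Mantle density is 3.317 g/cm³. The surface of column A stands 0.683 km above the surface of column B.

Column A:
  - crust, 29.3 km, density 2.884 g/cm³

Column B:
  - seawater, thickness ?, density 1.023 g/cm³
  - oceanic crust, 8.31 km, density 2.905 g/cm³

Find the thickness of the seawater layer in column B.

3.05 km

Take the compensation level at the base of the deeper column (depth z_c below the surface of column A) and equate Σ ρ_i t_i down to z_c; mantle fills any gap and the z_c terms cancel.
Column A: 29.3×2.884 + (z_c − 29.3)×3.317
Column B: 0.683×0 + x×1.023 + 8.31×2.905 + (z_c − 0.683 − 8.31 − x)×3.317
The z_c×3.317 term appears on both sides and cancels. Collect the known terms of each column as K = Σ(ρt)_known − 3.317 × (depth of known layers): K_A = 84.5012 − 3.317×29.3 = −12.6869; K_B = 24.14055 − 3.317×(0.683 + 8.31) = −5.689231.
Balance: K_A = K_B − x×(3.317 − 1.023), so x = (K_B − K_A)/(3.317 − 1.023) = 6.99767/2.294 = 3.05 km.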